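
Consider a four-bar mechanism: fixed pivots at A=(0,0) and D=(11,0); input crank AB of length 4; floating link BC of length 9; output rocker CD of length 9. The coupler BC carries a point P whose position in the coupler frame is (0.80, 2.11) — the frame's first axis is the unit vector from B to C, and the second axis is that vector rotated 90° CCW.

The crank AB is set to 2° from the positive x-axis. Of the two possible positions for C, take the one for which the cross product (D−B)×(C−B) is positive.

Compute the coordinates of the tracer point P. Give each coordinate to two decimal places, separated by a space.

A=(0,0), D=(11.00,0)
B = A + 4.00·(cos2°, sin2°) = (3.9976, 0.1396)
|BD| = 7.0038
circle(B,9.00) ∩ circle(D,9.00): a=3.5019, h=8.2908
  candidates: C₊=(7.6640,8.3589) cross=58.067; C₋=(7.3335,-8.2193) cross=-58.067
  mode + wants cross > 0 → take C=(7.6640,8.3589) (cross=58.067)
ex = (C−B)/|BC| = (0.4074,0.9133); ey = (-0.9133,0.4074)
P = B + 0.80·ex + 2.11·ey = (2.3965,1.7298)

2.40 1.73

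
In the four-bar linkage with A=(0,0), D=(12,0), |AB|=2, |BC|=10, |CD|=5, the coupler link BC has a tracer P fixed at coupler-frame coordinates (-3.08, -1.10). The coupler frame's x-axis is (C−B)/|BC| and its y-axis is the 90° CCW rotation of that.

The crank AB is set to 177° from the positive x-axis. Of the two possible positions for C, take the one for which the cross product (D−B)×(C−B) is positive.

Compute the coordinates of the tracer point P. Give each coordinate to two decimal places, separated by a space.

A=(0,0), D=(12.00,0)
B = A + 2.00·(cos177°, sin177°) = (-1.9973, 0.1047)
|BD| = 13.9977
circle(B,10.00) ∩ circle(D,5.00): a=9.6778, h=2.5178
  candidates: C₊=(7.6991,2.5500) cross=35.243; C₋=(7.6615,-2.4854) cross=-35.243
  mode + wants cross > 0 → take C=(7.6991,2.5500) (cross=35.243)
ex = (C−B)/|BC| = (0.9696,0.2445); ey = (-0.2445,0.9696)
P = B + -3.08·ex + -1.10·ey = (-4.7148,-1.7151)

-4.71 -1.72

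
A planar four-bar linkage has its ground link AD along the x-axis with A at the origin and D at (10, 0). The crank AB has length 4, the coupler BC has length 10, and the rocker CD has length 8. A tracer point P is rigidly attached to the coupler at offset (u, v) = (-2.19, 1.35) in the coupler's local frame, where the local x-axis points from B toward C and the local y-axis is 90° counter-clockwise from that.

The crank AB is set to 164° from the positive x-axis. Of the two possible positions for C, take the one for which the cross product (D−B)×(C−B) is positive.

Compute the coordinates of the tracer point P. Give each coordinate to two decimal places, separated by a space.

A=(0,0), D=(10.00,0)
B = A + 4.00·(cos164°, sin164°) = (-3.8450, 1.1025)
|BD| = 13.8889
circle(B,10.00) ∩ circle(D,8.00): a=8.2404, h=5.6653
  candidates: C₊=(4.8191,6.0958) cross=78.684; C₋=(3.9197,-5.1990) cross=-78.684
  mode + wants cross > 0 → take C=(4.8191,6.0958) (cross=78.684)
ex = (C−B)/|BC| = (0.8664,0.4993); ey = (-0.4993,0.8664)
P = B + -2.19·ex + 1.35·ey = (-6.4166,1.1787)

-6.42 1.18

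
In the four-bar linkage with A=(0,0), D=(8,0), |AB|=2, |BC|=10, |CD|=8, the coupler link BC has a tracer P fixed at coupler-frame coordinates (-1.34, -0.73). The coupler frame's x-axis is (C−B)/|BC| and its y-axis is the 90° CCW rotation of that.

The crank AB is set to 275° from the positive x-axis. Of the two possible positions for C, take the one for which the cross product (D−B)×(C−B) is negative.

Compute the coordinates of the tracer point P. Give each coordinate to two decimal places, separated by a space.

-1.34 -1.77

A=(0,0), D=(8.00,0)
B = A + 2.00·(cos275°, sin275°) = (0.1743, -1.9924)
|BD| = 8.0753
circle(B,10.00) ∩ circle(D,8.00): a=6.2667, h=7.7929
  candidates: C₊=(4.3246,7.1057) cross=62.930; C₋=(8.1700,-7.9982) cross=-62.930
  mode - wants cross < 0 → take C=(8.1700,-7.9982) (cross=-62.930)
ex = (C−B)/|BC| = (0.7996,-0.6006); ey = (0.6006,0.7996)
P = B + -1.34·ex + -0.73·ey = (-1.3355,-1.7713)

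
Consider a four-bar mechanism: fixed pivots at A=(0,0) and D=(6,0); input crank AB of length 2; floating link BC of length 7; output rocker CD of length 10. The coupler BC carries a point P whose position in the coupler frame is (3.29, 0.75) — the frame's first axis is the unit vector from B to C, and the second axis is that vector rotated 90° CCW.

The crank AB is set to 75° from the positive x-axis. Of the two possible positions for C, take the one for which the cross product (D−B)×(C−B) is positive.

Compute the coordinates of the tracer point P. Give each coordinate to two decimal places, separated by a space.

A=(0,0), D=(6.00,0)
B = A + 2.00·(cos75°, sin75°) = (0.5176, 1.9319)
|BD| = 5.8128
circle(B,7.00) ∩ circle(D,10.00): a=-1.4805, h=6.8416
  candidates: C₊=(1.3951,8.8766) cross=39.769; C₋=(-3.1525,-4.0289) cross=-39.769
  mode + wants cross > 0 → take C=(1.3951,8.8766) (cross=39.769)
ex = (C−B)/|BC| = (0.1253,0.9921); ey = (-0.9921,0.1253)
P = B + 3.29·ex + 0.75·ey = (0.1860,5.2899)

0.19 5.29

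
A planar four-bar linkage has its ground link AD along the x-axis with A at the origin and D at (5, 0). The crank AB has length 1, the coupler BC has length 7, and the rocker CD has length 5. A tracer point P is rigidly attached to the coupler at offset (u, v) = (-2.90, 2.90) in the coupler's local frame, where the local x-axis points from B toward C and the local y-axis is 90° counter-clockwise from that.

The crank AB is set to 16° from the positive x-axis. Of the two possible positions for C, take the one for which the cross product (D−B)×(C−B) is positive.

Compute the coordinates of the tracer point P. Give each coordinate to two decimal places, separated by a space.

A=(0,0), D=(5.00,0)
B = A + 1.00·(cos16°, sin16°) = (0.9613, 0.2756)
|BD| = 4.0481
circle(B,7.00) ∩ circle(D,5.00): a=4.9884, h=4.9108
  candidates: C₊=(6.2725,4.8354) cross=19.880; C₋=(5.6037,-4.9634) cross=-19.880
  mode + wants cross > 0 → take C=(6.2725,4.8354) (cross=19.880)
ex = (C−B)/|BC| = (0.7587,0.6514); ey = (-0.6514,0.7587)
P = B + -2.90·ex + 2.90·ey = (-3.1281,0.5870)

-3.13 0.59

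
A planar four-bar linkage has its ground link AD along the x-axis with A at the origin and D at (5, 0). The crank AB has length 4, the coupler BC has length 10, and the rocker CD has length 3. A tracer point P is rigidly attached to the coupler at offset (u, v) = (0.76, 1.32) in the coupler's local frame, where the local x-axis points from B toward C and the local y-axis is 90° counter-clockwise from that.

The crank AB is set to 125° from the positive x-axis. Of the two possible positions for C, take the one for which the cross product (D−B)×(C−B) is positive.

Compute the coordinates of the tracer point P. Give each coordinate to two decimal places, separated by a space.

-1.32 4.45

A=(0,0), D=(5.00,0)
B = A + 4.00·(cos125°, sin125°) = (-2.2943, 3.2766)
|BD| = 7.9964
circle(B,10.00) ∩ circle(D,3.00): a=9.6883, h=2.4775
  candidates: C₊=(7.5584,1.5667) cross=19.811; C₋=(5.5281,-2.9532) cross=-19.811
  mode + wants cross > 0 → take C=(7.5584,1.5667) (cross=19.811)
ex = (C−B)/|BC| = (0.9853,-0.1710); ey = (0.1710,0.9853)
P = B + 0.76·ex + 1.32·ey = (-1.3198,4.4472)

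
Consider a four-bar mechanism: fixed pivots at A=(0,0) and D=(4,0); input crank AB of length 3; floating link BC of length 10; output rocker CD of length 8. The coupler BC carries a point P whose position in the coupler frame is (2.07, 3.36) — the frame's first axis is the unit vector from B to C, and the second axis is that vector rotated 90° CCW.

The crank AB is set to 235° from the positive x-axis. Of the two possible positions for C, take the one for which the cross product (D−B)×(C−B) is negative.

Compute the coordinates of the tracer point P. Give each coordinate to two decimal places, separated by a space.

A=(0,0), D=(4.00,0)
B = A + 3.00·(cos235°, sin235°) = (-1.7207, -2.4575)
|BD| = 6.2262
circle(B,10.00) ∩ circle(D,8.00): a=6.0041, h=7.9969
  candidates: C₊=(0.6396,7.2600) cross=49.791; C₋=(6.9523,-7.4353) cross=-49.791
  mode - wants cross < 0 → take C=(6.9523,-7.4353) (cross=-49.791)
ex = (C−B)/|BC| = (0.8673,-0.4978); ey = (0.4978,0.8673)
P = B + 2.07·ex + 3.36·ey = (1.7471,-0.5738)

1.75 -0.57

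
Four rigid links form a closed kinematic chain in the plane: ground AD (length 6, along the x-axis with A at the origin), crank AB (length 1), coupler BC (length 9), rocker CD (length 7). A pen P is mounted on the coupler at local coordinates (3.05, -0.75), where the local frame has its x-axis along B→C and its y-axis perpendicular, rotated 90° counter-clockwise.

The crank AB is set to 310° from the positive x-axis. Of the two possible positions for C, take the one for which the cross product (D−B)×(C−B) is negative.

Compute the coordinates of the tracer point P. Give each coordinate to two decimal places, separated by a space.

A=(0,0), D=(6.00,0)
B = A + 1.00·(cos310°, sin310°) = (0.6428, -0.7660)
|BD| = 5.4117
circle(B,9.00) ∩ circle(D,7.00): a=5.6624, h=6.9955
  candidates: C₊=(5.2579,6.9606) cross=37.858; C₋=(7.2384,-6.8896) cross=-37.858
  mode - wants cross < 0 → take C=(7.2384,-6.8896) (cross=-37.858)
ex = (C−B)/|BC| = (0.7328,-0.6804); ey = (0.6804,0.7328)
P = B + 3.05·ex + -0.75·ey = (2.3677,-3.3909)

2.37 -3.39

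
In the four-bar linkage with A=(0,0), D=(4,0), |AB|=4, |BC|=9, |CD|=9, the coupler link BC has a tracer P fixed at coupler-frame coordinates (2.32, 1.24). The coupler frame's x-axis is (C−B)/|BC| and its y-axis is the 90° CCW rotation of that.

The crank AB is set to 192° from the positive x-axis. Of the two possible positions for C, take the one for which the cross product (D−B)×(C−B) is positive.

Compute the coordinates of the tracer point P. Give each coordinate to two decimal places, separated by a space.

A=(0,0), D=(4.00,0)
B = A + 4.00·(cos192°, sin192°) = (-3.9126, -0.8316)
|BD| = 7.9562
circle(B,9.00) ∩ circle(D,9.00): a=3.9781, h=8.0731
  candidates: C₊=(-0.8002,7.6130) cross=64.231; C₋=(0.8876,-8.4447) cross=-64.231
  mode + wants cross > 0 → take C=(-0.8002,7.6130) (cross=64.231)
ex = (C−B)/|BC| = (0.3458,0.9383); ey = (-0.9383,0.3458)
P = B + 2.32·ex + 1.24·ey = (-4.2738,1.7740)

-4.27 1.77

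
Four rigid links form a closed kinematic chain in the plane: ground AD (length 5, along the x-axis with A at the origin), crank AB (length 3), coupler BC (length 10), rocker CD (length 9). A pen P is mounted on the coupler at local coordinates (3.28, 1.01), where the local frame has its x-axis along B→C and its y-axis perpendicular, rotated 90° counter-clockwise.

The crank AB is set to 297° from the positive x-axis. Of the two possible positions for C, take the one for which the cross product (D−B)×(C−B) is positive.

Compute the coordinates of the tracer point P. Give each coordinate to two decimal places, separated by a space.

A=(0,0), D=(5.00,0)
B = A + 3.00·(cos297°, sin297°) = (1.3620, -2.6730)
|BD| = 4.5145
circle(B,10.00) ∩ circle(D,9.00): a=4.3616, h=8.9987
  candidates: C₊=(-0.4514,7.1612) cross=40.624; C₋=(10.2050,-7.3422) cross=-40.624
  mode + wants cross > 0 → take C=(-0.4514,7.1612) (cross=40.624)
ex = (C−B)/|BC| = (-0.1813,0.9834); ey = (-0.9834,-0.1813)
P = B + 3.28·ex + 1.01·ey = (-0.2261,0.3695)

-0.23 0.37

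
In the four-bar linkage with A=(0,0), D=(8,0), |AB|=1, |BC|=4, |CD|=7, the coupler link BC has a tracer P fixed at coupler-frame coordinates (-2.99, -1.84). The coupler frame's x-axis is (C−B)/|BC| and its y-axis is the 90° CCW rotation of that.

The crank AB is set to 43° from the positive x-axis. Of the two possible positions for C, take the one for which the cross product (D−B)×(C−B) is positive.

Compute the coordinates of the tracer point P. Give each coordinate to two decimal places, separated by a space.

1.09 -2.81

A=(0,0), D=(8.00,0)
B = A + 1.00·(cos43°, sin43°) = (0.7314, 0.6820)
|BD| = 7.3006
circle(B,4.00) ∩ circle(D,7.00): a=1.3902, h=3.7507
  candidates: C₊=(2.4658,4.2864) cross=27.382; C₋=(1.7651,-3.1821) cross=-27.382
  mode + wants cross > 0 → take C=(2.4658,4.2864) (cross=27.382)
ex = (C−B)/|BC| = (0.4336,0.9011); ey = (-0.9011,0.4336)
P = B + -2.99·ex + -1.84·ey = (1.0928,-2.8101)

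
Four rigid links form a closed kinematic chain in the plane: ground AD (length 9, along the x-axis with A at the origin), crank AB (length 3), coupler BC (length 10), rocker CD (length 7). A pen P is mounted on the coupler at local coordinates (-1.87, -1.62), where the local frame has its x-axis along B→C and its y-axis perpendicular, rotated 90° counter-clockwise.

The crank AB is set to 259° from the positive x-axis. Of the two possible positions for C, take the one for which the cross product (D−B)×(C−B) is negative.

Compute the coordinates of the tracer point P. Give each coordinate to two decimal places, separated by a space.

-2.94 -3.67

A=(0,0), D=(9.00,0)
B = A + 3.00·(cos259°, sin259°) = (-0.5724, -2.9449)
|BD| = 10.0152
circle(B,10.00) ∩ circle(D,7.00): a=7.5537, h=6.5530
  candidates: C₊=(4.7205,5.5395) cross=65.629; C₋=(8.5742,-6.9870) cross=-65.629
  mode - wants cross < 0 → take C=(8.5742,-6.9870) (cross=-65.629)
ex = (C−B)/|BC| = (0.9147,-0.4042); ey = (0.4042,0.9147)
P = B + -1.87·ex + -1.62·ey = (-2.9377,-3.6708)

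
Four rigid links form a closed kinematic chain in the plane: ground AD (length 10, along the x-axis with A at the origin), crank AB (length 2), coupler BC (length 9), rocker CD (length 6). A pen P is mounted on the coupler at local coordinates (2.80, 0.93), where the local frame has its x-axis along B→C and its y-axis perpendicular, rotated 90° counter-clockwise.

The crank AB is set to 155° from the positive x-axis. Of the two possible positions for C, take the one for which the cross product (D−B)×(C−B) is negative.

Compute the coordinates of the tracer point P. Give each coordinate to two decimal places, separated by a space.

A=(0,0), D=(10.00,0)
B = A + 2.00·(cos155°, sin155°) = (-1.8126, 0.8452)
|BD| = 11.8428
circle(B,9.00) ∩ circle(D,6.00): a=7.8213, h=4.4528
  candidates: C₊=(6.3065,4.7285) cross=52.734; C₋=(5.6709,-4.1544) cross=-52.734
  mode - wants cross < 0 → take C=(5.6709,-4.1544) (cross=-52.734)
ex = (C−B)/|BC| = (0.8315,-0.5555); ey = (0.5555,0.8315)
P = B + 2.80·ex + 0.93·ey = (1.0322,0.0631)

1.03 0.06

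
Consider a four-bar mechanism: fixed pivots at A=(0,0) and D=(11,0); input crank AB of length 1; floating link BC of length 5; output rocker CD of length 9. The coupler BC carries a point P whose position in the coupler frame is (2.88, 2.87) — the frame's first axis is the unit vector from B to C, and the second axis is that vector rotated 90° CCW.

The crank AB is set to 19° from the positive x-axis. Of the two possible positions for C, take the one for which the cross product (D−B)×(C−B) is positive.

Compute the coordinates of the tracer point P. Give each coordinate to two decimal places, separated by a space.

-0.20 4.23

A=(0,0), D=(11.00,0)
B = A + 1.00·(cos19°, sin19°) = (0.9455, 0.3256)
|BD| = 10.0598
circle(B,5.00) ∩ circle(D,9.00): a=2.2465, h=4.4669
  candidates: C₊=(3.3354,4.7174) cross=44.936; C₋=(3.0463,-4.2117) cross=-44.936
  mode + wants cross > 0 → take C=(3.3354,4.7174) (cross=44.936)
ex = (C−B)/|BC| = (0.4780,0.8784); ey = (-0.8784,0.4780)
P = B + 2.88·ex + 2.87·ey = (-0.1988,4.2271)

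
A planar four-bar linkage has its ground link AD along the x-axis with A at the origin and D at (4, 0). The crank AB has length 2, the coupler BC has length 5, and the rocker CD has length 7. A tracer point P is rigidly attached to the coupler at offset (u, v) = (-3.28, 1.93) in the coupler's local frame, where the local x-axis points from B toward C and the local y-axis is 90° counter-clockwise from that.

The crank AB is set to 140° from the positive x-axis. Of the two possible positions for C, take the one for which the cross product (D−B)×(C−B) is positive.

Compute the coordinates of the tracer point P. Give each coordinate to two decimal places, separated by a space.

A=(0,0), D=(4.00,0)
B = A + 2.00·(cos140°, sin140°) = (-1.5321, 1.2856)
|BD| = 5.6795
circle(B,5.00) ∩ circle(D,7.00): a=0.7269, h=4.9469
  candidates: C₊=(0.2957,5.9395) cross=28.096; C₋=(-1.9438,-3.6974) cross=-28.096
  mode + wants cross > 0 → take C=(0.2957,5.9395) (cross=28.096)
ex = (C−B)/|BC| = (0.3656,0.9308); ey = (-0.9308,0.3656)
P = B + -3.28·ex + 1.93·ey = (-4.5275,-1.0619)

-4.53 -1.06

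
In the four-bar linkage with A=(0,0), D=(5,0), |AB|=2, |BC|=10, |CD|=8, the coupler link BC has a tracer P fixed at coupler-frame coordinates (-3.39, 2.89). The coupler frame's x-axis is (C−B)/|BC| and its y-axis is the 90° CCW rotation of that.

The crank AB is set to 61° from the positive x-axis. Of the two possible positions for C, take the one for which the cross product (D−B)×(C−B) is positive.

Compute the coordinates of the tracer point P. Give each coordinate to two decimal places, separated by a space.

A=(0,0), D=(5.00,0)
B = A + 2.00·(cos61°, sin61°) = (0.9696, 1.7492)
|BD| = 4.3936
circle(B,10.00) ∩ circle(D,8.00): a=6.2937, h=7.7711
  candidates: C₊=(9.8369,6.3722) cross=34.143; C₋=(3.6490,-7.8851) cross=-34.143
  mode + wants cross > 0 → take C=(9.8369,6.3722) (cross=34.143)
ex = (C−B)/|BC| = (0.8867,0.4623); ey = (-0.4623,0.8867)
P = B + -3.39·ex + 2.89·ey = (-3.3724,2.7447)

-3.37 2.74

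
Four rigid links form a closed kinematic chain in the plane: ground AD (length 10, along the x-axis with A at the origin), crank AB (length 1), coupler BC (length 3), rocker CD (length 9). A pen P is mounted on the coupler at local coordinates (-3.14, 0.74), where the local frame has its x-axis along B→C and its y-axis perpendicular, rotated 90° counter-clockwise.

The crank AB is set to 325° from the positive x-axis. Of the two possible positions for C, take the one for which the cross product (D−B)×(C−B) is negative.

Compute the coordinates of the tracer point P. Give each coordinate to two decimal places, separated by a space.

A=(0,0), D=(10.00,0)
B = A + 1.00·(cos325°, sin325°) = (0.8192, -0.5736)
|BD| = 9.1987
circle(B,3.00) ∩ circle(D,9.00): a=0.6858, h=2.9206
  candidates: C₊=(1.3215,2.3841) cross=26.866; C₋=(1.6857,-3.4457) cross=-26.866
  mode - wants cross < 0 → take C=(1.6857,-3.4457) (cross=-26.866)
ex = (C−B)/|BC| = (0.2889,-0.9574); ey = (0.9574,0.2889)
P = B + -3.14·ex + 0.74·ey = (0.6206,2.6463)

0.62 2.65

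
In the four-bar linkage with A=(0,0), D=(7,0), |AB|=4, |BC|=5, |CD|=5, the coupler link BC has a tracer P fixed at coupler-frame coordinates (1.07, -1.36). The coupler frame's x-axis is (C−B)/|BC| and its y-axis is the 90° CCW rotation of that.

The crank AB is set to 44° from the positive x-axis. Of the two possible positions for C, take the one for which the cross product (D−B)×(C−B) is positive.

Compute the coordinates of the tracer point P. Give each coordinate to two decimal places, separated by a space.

A=(0,0), D=(7.00,0)
B = A + 4.00·(cos44°, sin44°) = (2.8774, 2.7786)
|BD| = 4.9716
circle(B,5.00) ∩ circle(D,5.00): a=2.4858, h=4.3383
  candidates: C₊=(7.3633,4.9868) cross=21.568; C₋=(2.5140,-2.2081) cross=-21.568
  mode + wants cross > 0 → take C=(7.3633,4.9868) (cross=21.568)
ex = (C−B)/|BC| = (0.8972,0.4416); ey = (-0.4416,0.8972)
P = B + 1.07·ex + -1.36·ey = (4.4380,2.0310)

4.44 2.03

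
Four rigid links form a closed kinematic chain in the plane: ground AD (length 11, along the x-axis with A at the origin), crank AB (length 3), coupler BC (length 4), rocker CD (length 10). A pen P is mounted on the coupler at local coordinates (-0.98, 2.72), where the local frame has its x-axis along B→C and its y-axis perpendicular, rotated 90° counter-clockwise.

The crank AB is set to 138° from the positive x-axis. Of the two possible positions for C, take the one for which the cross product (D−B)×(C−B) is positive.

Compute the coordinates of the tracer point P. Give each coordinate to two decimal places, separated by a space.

A=(0,0), D=(11.00,0)
B = A + 3.00·(cos138°, sin138°) = (-2.2294, 2.0074)
|BD| = 13.3809
circle(B,4.00) ∩ circle(D,10.00): a=3.5516, h=1.8401
  candidates: C₊=(1.5580,3.2939) cross=24.622; C₋=(1.0059,-0.3447) cross=-24.622
  mode + wants cross > 0 → take C=(1.5580,3.2939) (cross=24.622)
ex = (C−B)/|BC| = (0.9469,0.3216); ey = (-0.3216,0.9469)
P = B + -0.98·ex + 2.72·ey = (-4.0322,4.2677)

-4.03 4.27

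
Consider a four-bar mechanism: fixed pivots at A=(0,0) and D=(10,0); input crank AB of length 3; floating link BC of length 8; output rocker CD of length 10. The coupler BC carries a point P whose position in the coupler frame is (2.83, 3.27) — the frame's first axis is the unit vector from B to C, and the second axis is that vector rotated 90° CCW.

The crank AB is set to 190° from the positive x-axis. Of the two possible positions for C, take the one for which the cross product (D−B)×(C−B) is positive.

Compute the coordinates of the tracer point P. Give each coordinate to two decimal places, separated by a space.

A=(0,0), D=(10.00,0)
B = A + 3.00·(cos190°, sin190°) = (-2.9544, -0.5209)
|BD| = 12.9649
circle(B,8.00) ∩ circle(D,10.00): a=5.0941, h=6.1685
  candidates: C₊=(1.8877,5.8473) cross=79.974; C₋=(2.3834,-6.4798) cross=-79.974
  mode + wants cross > 0 → take C=(1.8877,5.8473) (cross=79.974)
ex = (C−B)/|BC| = (0.6053,0.7960); ey = (-0.7960,0.6053)
P = B + 2.83·ex + 3.27·ey = (-3.8445,3.7110)

-3.84 3.71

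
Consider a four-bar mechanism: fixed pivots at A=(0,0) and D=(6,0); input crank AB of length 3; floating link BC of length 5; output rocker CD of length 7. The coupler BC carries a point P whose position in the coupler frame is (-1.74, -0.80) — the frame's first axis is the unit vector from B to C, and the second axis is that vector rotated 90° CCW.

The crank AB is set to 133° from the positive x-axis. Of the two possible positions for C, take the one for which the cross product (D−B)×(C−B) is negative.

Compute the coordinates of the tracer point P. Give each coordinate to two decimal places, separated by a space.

A=(0,0), D=(6.00,0)
B = A + 3.00·(cos133°, sin133°) = (-2.0460, 2.1941)
|BD| = 8.3398
circle(B,5.00) ∩ circle(D,7.00): a=2.7310, h=4.1883
  candidates: C₊=(1.6907,5.5163) cross=34.929; C₋=(-0.5131,-2.5652) cross=-34.929
  mode - wants cross < 0 → take C=(-0.5131,-2.5652) (cross=-34.929)
ex = (C−B)/|BC| = (0.3066,-0.9518); ey = (0.9518,0.3066)
P = B + -1.74·ex + -0.80·ey = (-3.3409,3.6050)

-3.34 3.60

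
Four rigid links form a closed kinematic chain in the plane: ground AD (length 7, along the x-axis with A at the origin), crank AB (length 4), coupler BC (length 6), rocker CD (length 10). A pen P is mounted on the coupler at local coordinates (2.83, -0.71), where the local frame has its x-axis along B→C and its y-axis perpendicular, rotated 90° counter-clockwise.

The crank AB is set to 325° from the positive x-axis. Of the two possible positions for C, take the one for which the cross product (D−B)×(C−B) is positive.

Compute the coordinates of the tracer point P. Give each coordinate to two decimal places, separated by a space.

0.44 -1.60

A=(0,0), D=(7.00,0)
B = A + 4.00·(cos325°, sin325°) = (3.2766, -2.2943)
|BD| = 4.3735
circle(B,6.00) ∩ circle(D,10.00): a=-5.1300, h=3.1117
  candidates: C₊=(-2.7232,-2.3363) cross=13.609; C₋=(0.5415,-7.6346) cross=-13.609
  mode + wants cross > 0 → take C=(-2.7232,-2.3363) (cross=13.609)
ex = (C−B)/|BC| = (-1.0000,-0.0070); ey = (0.0070,-1.0000)
P = B + 2.83·ex + -0.71·ey = (0.4417,-1.6042)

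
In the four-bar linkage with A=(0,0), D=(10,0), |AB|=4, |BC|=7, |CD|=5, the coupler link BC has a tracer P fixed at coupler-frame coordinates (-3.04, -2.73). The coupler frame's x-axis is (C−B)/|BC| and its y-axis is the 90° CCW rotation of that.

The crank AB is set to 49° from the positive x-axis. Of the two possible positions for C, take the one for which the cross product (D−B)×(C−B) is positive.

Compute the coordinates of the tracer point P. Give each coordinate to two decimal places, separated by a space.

0.46 -0.45

A=(0,0), D=(10.00,0)
B = A + 4.00·(cos49°, sin49°) = (2.6242, 3.0188)
|BD| = 7.9696
circle(B,7.00) ∩ circle(D,5.00): a=5.4905, h=4.3421
  candidates: C₊=(9.3504,4.9576) cross=34.605; C₋=(6.0609,-3.0795) cross=-34.605
  mode + wants cross > 0 → take C=(9.3504,4.9576) (cross=34.605)
ex = (C−B)/|BC| = (0.9609,0.2770); ey = (-0.2770,0.9609)
P = B + -3.04·ex + -2.73·ey = (0.4593,-0.4463)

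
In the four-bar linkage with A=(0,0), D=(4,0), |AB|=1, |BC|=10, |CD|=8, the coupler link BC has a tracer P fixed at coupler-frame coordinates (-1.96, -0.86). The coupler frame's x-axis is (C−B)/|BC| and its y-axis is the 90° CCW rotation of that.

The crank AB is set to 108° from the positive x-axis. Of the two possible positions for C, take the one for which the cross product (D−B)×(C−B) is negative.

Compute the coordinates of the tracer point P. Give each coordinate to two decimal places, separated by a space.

A=(0,0), D=(4.00,0)
B = A + 1.00·(cos108°, sin108°) = (-0.3090, 0.9511)
|BD| = 4.4127
circle(B,10.00) ∩ circle(D,8.00): a=6.2855, h=7.7777
  candidates: C₊=(7.5050,7.1913) cross=34.321; C₋=(4.1524,-7.9985) cross=-34.321
  mode - wants cross < 0 → take C=(4.1524,-7.9985) (cross=-34.321)
ex = (C−B)/|BC| = (0.4461,-0.8950); ey = (0.8950,0.4461)
P = B + -1.96·ex + -0.86·ey = (-1.9531,2.3215)

-1.95 2.32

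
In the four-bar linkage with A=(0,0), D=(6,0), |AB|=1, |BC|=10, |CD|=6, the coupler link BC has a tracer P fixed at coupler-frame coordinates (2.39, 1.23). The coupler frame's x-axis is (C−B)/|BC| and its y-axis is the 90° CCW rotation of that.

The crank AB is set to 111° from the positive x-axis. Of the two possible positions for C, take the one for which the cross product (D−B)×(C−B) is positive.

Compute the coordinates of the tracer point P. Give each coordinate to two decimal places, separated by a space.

1.23 3.10

A=(0,0), D=(6.00,0)
B = A + 1.00·(cos111°, sin111°) = (-0.3584, 0.9336)
|BD| = 6.4265
circle(B,10.00) ∩ circle(D,6.00): a=8.1926, h=5.7342
  candidates: C₊=(8.5804,5.4168) cross=36.851; C₋=(6.9143,-5.9299) cross=-36.851
  mode + wants cross > 0 → take C=(8.5804,5.4168) (cross=36.851)
ex = (C−B)/|BC| = (0.8939,0.4483); ey = (-0.4483,0.8939)
P = B + 2.39·ex + 1.23·ey = (1.2265,3.1045)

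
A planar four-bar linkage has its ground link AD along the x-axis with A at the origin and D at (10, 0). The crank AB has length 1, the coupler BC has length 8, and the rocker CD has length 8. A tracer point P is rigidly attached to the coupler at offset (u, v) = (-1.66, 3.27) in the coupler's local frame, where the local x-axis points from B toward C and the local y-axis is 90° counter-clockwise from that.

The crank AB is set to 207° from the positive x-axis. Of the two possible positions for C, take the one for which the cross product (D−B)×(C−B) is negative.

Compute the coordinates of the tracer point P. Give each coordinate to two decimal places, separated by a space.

0.23 3.04

A=(0,0), D=(10.00,0)
B = A + 1.00·(cos207°, sin207°) = (-0.8910, -0.4540)
|BD| = 10.9005
circle(B,8.00) ∩ circle(D,8.00): a=5.4502, h=5.8562
  candidates: C₊=(4.3106,5.6241) cross=63.835; C₋=(4.7984,-6.0781) cross=-63.835
  mode - wants cross < 0 → take C=(4.7984,-6.0781) (cross=-63.835)
ex = (C−B)/|BC| = (0.7112,-0.7030); ey = (0.7030,0.7112)
P = B + -1.66·ex + 3.27·ey = (0.2273,3.0386)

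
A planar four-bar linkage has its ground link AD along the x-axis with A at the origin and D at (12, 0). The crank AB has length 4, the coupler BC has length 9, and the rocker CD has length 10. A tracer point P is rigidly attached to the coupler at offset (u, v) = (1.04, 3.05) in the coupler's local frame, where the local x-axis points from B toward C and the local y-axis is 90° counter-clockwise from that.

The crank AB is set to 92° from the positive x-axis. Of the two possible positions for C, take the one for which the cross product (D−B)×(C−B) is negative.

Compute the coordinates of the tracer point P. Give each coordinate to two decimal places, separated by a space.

A=(0,0), D=(12.00,0)
B = A + 4.00·(cos92°, sin92°) = (-0.1396, 3.9976)
|BD| = 12.7809
circle(B,9.00) ∩ circle(D,10.00): a=5.6471, h=7.0078
  candidates: C₊=(7.4161,8.8875) cross=89.566; C₋=(3.0323,-4.4250) cross=-89.566
  mode - wants cross < 0 → take C=(3.0323,-4.4250) (cross=-89.566)
ex = (C−B)/|BC| = (0.3524,-0.9358); ey = (0.9358,0.3524)
P = B + 1.04·ex + 3.05·ey = (3.0812,4.0992)

3.08 4.10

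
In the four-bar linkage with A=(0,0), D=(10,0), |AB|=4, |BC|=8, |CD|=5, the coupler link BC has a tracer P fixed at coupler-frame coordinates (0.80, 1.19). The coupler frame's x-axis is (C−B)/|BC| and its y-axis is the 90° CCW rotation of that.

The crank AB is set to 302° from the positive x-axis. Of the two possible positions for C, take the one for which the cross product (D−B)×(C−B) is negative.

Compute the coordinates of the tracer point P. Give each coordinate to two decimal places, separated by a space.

3.14 -2.39

A=(0,0), D=(10.00,0)
B = A + 4.00·(cos302°, sin302°) = (2.1197, -3.3922)
|BD| = 8.5794
circle(B,8.00) ∩ circle(D,5.00): a=6.5626, h=4.5752
  candidates: C₊=(6.3385,3.4050) cross=39.253; C₋=(9.9565,-4.9998) cross=-39.253
  mode - wants cross < 0 → take C=(9.9565,-4.9998) (cross=-39.253)
ex = (C−B)/|BC| = (0.9796,-0.2010); ey = (0.2010,0.9796)
P = B + 0.80·ex + 1.19·ey = (3.1425,-2.3872)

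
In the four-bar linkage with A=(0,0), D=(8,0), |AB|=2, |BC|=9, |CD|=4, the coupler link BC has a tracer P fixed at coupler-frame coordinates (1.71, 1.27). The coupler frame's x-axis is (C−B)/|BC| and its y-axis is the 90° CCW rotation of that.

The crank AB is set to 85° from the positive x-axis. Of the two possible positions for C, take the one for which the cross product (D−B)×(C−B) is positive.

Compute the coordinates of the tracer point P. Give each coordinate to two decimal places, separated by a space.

A=(0,0), D=(8.00,0)
B = A + 2.00·(cos85°, sin85°) = (0.1743, 1.9924)
|BD| = 8.0753
circle(B,9.00) ∩ circle(D,4.00): a=8.0623, h=4.0000
  candidates: C₊=(8.9742,3.8795) cross=32.301; C₋=(7.0004,-3.8731) cross=-32.301
  mode + wants cross > 0 → take C=(8.9742,3.8795) (cross=32.301)
ex = (C−B)/|BC| = (0.9778,0.2097); ey = (-0.2097,0.9778)
P = B + 1.71·ex + 1.27·ey = (1.5800,3.5927)

1.58 3.59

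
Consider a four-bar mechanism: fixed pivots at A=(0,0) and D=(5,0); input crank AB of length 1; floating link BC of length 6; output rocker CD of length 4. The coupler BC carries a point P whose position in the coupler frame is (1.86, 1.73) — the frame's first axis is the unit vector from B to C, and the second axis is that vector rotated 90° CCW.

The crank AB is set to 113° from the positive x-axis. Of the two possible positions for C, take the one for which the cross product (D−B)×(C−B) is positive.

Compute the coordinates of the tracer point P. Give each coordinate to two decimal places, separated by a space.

A=(0,0), D=(5.00,0)
B = A + 1.00·(cos113°, sin113°) = (-0.3907, 0.9205)
|BD| = 5.4688
circle(B,6.00) ∩ circle(D,4.00): a=4.5629, h=3.8961
  candidates: C₊=(4.7629,3.9930) cross=21.307; C₋=(3.4513,-3.6880) cross=-21.307
  mode + wants cross > 0 → take C=(4.7629,3.9930) (cross=21.307)
ex = (C−B)/|BC| = (0.8589,0.5121); ey = (-0.5121,0.8589)
P = B + 1.86·ex + 1.73·ey = (0.3210,3.3589)

0.32 3.36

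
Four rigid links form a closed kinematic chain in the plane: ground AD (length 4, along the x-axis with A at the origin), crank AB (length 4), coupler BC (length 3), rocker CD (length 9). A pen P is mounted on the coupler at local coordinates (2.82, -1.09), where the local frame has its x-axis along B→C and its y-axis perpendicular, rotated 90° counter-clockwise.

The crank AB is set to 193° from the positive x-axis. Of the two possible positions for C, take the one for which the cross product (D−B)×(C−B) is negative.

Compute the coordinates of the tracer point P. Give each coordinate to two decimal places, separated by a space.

A=(0,0), D=(4.00,0)
B = A + 4.00·(cos193°, sin193°) = (-3.8975, -0.8998)
|BD| = 7.9486
circle(B,3.00) ∩ circle(D,9.00): a=-0.5548, h=2.9482
  candidates: C₊=(-4.7825,1.9667) cross=23.434; C₋=(-4.1150,-3.8919) cross=-23.434
  mode - wants cross < 0 → take C=(-4.1150,-3.8919) (cross=-23.434)
ex = (C−B)/|BC| = (-0.0725,-0.9974); ey = (0.9974,-0.0725)
P = B + 2.82·ex + -1.09·ey = (-5.1891,-3.6334)

-5.19 -3.63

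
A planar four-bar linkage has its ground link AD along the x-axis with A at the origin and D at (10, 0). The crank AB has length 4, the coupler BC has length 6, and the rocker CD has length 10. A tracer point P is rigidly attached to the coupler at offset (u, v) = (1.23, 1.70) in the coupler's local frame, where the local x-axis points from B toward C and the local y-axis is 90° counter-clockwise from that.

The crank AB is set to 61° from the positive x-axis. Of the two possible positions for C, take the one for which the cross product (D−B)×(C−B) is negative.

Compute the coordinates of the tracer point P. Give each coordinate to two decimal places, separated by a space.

A=(0,0), D=(10.00,0)
B = A + 4.00·(cos61°, sin61°) = (1.9392, 3.4985)
|BD| = 8.7872
circle(B,6.00) ∩ circle(D,10.00): a=0.7520, h=5.9527
  candidates: C₊=(4.9990,8.6597) cross=52.308; C₋=(0.2591,-2.2615) cross=-52.308
  mode - wants cross < 0 → take C=(0.2591,-2.2615) (cross=-52.308)
ex = (C−B)/|BC| = (-0.2800,-0.9600); ey = (0.9600,-0.2800)
P = B + 1.23·ex + 1.70·ey = (3.2268,1.8416)

3.23 1.84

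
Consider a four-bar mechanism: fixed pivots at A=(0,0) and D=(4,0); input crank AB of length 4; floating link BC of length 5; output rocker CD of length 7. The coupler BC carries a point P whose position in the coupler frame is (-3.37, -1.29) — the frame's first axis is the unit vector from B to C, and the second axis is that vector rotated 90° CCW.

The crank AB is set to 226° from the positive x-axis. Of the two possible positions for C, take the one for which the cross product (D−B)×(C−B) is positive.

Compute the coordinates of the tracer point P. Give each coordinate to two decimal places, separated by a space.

A=(0,0), D=(4.00,0)
B = A + 4.00·(cos226°, sin226°) = (-2.7786, -2.8774)
|BD| = 7.3640
circle(B,5.00) ∩ circle(D,7.00): a=2.0525, h=4.5593
  candidates: C₊=(-2.6708,2.1215) cross=33.575; C₋=(0.8921,-6.2723) cross=-33.575
  mode + wants cross > 0 → take C=(-2.6708,2.1215) (cross=33.575)
ex = (C−B)/|BC| = (0.0216,0.9998); ey = (-0.9998,0.0216)
P = B + -3.37·ex + -1.29·ey = (-1.5616,-6.2744)

-1.56 -6.27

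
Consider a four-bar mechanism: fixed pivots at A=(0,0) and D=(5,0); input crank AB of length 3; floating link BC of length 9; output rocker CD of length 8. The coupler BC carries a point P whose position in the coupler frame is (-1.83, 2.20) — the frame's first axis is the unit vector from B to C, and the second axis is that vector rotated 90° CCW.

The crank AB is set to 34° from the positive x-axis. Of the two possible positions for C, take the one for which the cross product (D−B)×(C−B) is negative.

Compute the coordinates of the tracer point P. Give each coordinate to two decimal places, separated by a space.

4.84 3.31

A=(0,0), D=(5.00,0)
B = A + 3.00·(cos34°, sin34°) = (2.4871, 1.6776)
|BD| = 3.0214
circle(B,9.00) ∩ circle(D,8.00): a=4.3240, h=7.8932
  candidates: C₊=(10.4659,5.8416) cross=23.849; C₋=(1.7008,-7.2880) cross=-23.849
  mode - wants cross < 0 → take C=(1.7008,-7.2880) (cross=-23.849)
ex = (C−B)/|BC| = (-0.0874,-0.9962); ey = (0.9962,-0.0874)
P = B + -1.83·ex + 2.20·ey = (4.8386,3.3084)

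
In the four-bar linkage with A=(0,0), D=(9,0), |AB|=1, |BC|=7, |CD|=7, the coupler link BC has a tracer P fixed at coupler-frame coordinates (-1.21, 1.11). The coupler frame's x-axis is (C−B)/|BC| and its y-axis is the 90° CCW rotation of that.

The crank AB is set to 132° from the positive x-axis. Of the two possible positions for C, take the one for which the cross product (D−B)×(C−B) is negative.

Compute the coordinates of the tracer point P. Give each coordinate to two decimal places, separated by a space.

-0.58 2.38

A=(0,0), D=(9.00,0)
B = A + 1.00·(cos132°, sin132°) = (-0.6691, 0.7431)
|BD| = 9.6976
circle(B,7.00) ∩ circle(D,7.00): a=4.8488, h=5.0487
  candidates: C₊=(4.5523,5.4054) cross=48.960; C₋=(3.7785,-4.6622) cross=-48.960
  mode - wants cross < 0 → take C=(3.7785,-4.6622) (cross=-48.960)
ex = (C−B)/|BC| = (0.6354,-0.7722); ey = (0.7722,0.6354)
P = B + -1.21·ex + 1.11·ey = (-0.5808,2.3828)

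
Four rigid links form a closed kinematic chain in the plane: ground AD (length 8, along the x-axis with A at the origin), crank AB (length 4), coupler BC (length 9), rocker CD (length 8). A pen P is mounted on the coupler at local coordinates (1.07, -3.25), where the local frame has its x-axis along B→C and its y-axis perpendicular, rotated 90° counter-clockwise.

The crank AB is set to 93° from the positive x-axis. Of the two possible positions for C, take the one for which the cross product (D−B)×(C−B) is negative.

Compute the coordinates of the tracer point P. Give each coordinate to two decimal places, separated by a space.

-3.18 2.29

A=(0,0), D=(8.00,0)
B = A + 4.00·(cos93°, sin93°) = (-0.2093, 3.9945)
|BD| = 9.1296
circle(B,9.00) ∩ circle(D,8.00): a=5.4958, h=7.1271
  candidates: C₊=(7.8509,7.9986) cross=65.068; C₋=(1.6142,-4.8188) cross=-65.068
  mode - wants cross < 0 → take C=(1.6142,-4.8188) (cross=-65.068)
ex = (C−B)/|BC| = (0.2026,-0.9793); ey = (0.9793,0.2026)
P = B + 1.07·ex + -3.25·ey = (-3.1751,2.2882)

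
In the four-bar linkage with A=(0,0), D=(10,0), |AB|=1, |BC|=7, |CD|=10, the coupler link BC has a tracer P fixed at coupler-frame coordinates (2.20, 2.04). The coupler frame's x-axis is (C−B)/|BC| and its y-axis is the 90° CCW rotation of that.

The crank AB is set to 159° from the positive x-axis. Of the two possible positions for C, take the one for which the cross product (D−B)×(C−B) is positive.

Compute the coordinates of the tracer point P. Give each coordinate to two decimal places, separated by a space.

-1.68 3.27

A=(0,0), D=(10.00,0)
B = A + 1.00·(cos159°, sin159°) = (-0.9336, 0.3584)
|BD| = 10.9395
circle(B,7.00) ∩ circle(D,10.00): a=3.1387, h=6.2569
  candidates: C₊=(2.4084,6.5091) cross=68.447; C₋=(1.9985,-5.9980) cross=-68.447
  mode + wants cross > 0 → take C=(2.4084,6.5091) (cross=68.447)
ex = (C−B)/|BC| = (0.4774,0.8787); ey = (-0.8787,0.4774)
P = B + 2.20·ex + 2.04·ey = (-1.6757,3.2654)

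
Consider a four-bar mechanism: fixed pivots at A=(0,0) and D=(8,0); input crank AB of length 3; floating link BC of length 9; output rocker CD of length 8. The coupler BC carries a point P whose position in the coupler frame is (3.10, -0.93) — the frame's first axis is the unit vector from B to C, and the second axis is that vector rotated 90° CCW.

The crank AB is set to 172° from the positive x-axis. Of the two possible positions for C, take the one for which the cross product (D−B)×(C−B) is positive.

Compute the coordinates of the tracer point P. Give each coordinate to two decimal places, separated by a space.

-0.09 1.89

A=(0,0), D=(8.00,0)
B = A + 3.00·(cos172°, sin172°) = (-2.9708, 0.4175)
|BD| = 10.9787
circle(B,9.00) ∩ circle(D,8.00): a=6.2636, h=6.4628
  candidates: C₊=(3.5340,6.6374) cross=70.953; C₋=(3.0425,-6.2788) cross=-70.953
  mode + wants cross > 0 → take C=(3.5340,6.6374) (cross=70.953)
ex = (C−B)/|BC| = (0.7228,0.6911); ey = (-0.6911,0.7228)
P = B + 3.10·ex + -0.93·ey = (-0.0875,1.8878)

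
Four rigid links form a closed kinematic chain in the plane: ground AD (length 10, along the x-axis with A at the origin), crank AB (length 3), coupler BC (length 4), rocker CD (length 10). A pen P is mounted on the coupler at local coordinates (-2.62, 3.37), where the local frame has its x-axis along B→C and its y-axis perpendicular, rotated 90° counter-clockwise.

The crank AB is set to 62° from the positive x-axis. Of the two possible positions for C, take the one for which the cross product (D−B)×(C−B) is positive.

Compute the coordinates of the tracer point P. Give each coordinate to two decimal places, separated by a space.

A=(0,0), D=(10.00,0)
B = A + 3.00·(cos62°, sin62°) = (1.4084, 2.6488)
|BD| = 8.9906
circle(B,4.00) ∩ circle(D,10.00): a=-0.1762, h=3.9961
  candidates: C₊=(2.4174,6.5195) cross=35.928; C₋=(0.0627,-1.1180) cross=-35.928
  mode + wants cross > 0 → take C=(2.4174,6.5195) (cross=35.928)
ex = (C−B)/|BC| = (0.2522,0.9677); ey = (-0.9677,0.2522)
P = B + -2.62·ex + 3.37·ey = (-2.5135,0.9636)

-2.51 0.96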